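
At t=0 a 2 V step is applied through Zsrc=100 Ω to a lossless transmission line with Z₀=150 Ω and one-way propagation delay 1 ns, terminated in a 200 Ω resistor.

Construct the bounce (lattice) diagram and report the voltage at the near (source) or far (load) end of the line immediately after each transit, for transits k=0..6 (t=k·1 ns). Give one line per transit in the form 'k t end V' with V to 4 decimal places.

Γ_L=0.142857, Γ_S=-0.200000; launch V₁=2·150/250=1.200000
k=0 src: V=1.2000
k=1 load: inc=1.200000, refl=1.200000·0.142857=0.1714; V=0.000000+1.200000+0.171429=1.3714
k=2 src: inc=0.171429, refl=0.171429·-0.200000=-0.0343; V=1.200000+0.171429+-0.034286=1.3371
k=3 load: inc=-0.034286, refl=-0.034286·0.142857=-0.0049; V=1.371429+-0.034286+-0.004898=1.3322
k=4 src: inc=-0.004898, refl=-0.004898·-0.200000=0.0010; V=1.337143+-0.004898+0.000980=1.3332
k=5 load: inc=0.000980, refl=0.000980·0.142857=0.0001; V=1.332245+0.000980+0.000140=1.3334
k=6 src: inc=0.000140, refl=0.000140·-0.200000=-0.0000; V=1.333224+0.000140+-0.000028=1.3333

0 0 source 1.2000
1 1 load 1.3714
2 2 source 1.3371
3 3 load 1.3322
4 4 source 1.3332
5 5 load 1.3334
6 6 source 1.3333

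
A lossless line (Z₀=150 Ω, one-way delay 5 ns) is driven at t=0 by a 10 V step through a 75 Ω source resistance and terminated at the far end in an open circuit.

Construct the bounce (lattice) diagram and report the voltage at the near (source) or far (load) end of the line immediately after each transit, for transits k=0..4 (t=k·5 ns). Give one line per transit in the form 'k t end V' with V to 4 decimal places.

0 0 source 6.6667
1 5 load 13.3333
2 10 source 11.1111
3 15 load 8.8889
4 20 source 9.6296

Γ_L=1.000000, Γ_S=-0.333333; launch V₁=10·150/225=6.666667
k=0 src: V=6.6667
k=1 load: inc=6.666667, refl=6.666667·1.000000=6.6667; V=0.000000+6.666667+6.666667=13.3333
k=2 src: inc=6.666667, refl=6.666667·-0.333333=-2.2222; V=6.666667+6.666667+-2.222222=11.1111
k=3 load: inc=-2.222222, refl=-2.222222·1.000000=-2.2222; V=13.333333+-2.222222+-2.222222=8.8889
k=4 src: inc=-2.222222, refl=-2.222222·-0.333333=0.7407; V=11.111111+-2.222222+0.740741=9.6296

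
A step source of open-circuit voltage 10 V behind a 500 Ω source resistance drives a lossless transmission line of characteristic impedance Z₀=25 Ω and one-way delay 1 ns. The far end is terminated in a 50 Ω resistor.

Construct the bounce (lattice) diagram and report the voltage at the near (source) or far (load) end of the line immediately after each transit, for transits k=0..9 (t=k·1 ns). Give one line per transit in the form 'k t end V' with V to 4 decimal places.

0 0 source 0.4762
1 1 load 0.6349
2 2 source 0.7785
3 3 load 0.8264
4 4 source 0.8697
5 5 load 0.8842
6 6 source 0.8972
7 7 load 0.9016
8 8 source 0.9055
9 9 load 0.9068

Γ_L=0.333333, Γ_S=0.904762; launch V₁=10·25/525=0.476190
k=0 src: V=0.4762
k=1 load: inc=0.476190, refl=0.476190·0.333333=0.1587; V=0.000000+0.476190+0.158730=0.6349
k=2 src: inc=0.158730, refl=0.158730·0.904762=0.1436; V=0.476190+0.158730+0.143613=0.7785
k=3 load: inc=0.143613, refl=0.143613·0.333333=0.0479; V=0.634921+0.143613+0.047871=0.8264
k=4 src: inc=0.047871, refl=0.047871·0.904762=0.0433; V=0.778534+0.047871+0.043312=0.8697
k=5 load: inc=0.043312, refl=0.043312·0.333333=0.0144; V=0.826405+0.043312+0.014437=0.8842
k=6 src: inc=0.014437, refl=0.014437·0.904762=0.0131; V=0.869716+0.014437+0.013062=0.8972
k=7 load: inc=0.013062, refl=0.013062·0.333333=0.0044; V=0.884154+0.013062+0.004354=0.9016
k=8 src: inc=0.004354, refl=0.004354·0.904762=0.0039; V=0.897216+0.004354+0.003939=0.9055
k=9 load: inc=0.003939, refl=0.003939·0.333333=0.0013; V=0.901570+0.003939+0.001313=0.9068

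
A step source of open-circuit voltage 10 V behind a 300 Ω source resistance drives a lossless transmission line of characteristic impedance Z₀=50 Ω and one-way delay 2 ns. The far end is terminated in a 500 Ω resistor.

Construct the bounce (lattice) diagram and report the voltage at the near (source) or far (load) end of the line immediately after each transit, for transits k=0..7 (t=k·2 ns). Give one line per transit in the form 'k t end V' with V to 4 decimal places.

0 0 source 1.4286
1 2 load 2.5974
2 4 source 3.4323
3 6 load 4.1154
4 8 source 4.6033
5 10 load 5.0025
6 12 source 5.2876
7 14 load 5.5209

Γ_L=0.818182, Γ_S=0.714286; launch V₁=10·50/350=1.428571
k=0 src: V=1.4286
k=1 load: inc=1.428571, refl=1.428571·0.818182=1.1688; V=0.000000+1.428571+1.168831=2.5974
k=2 src: inc=1.168831, refl=1.168831·0.714286=0.8349; V=1.428571+1.168831+0.834879=3.4323
k=3 load: inc=0.834879, refl=0.834879·0.818182=0.6831; V=2.597403+0.834879+0.683083=4.1154
k=4 src: inc=0.683083, refl=0.683083·0.714286=0.4879; V=3.432282+0.683083+0.487917=4.6033
k=5 load: inc=0.487917, refl=0.487917·0.818182=0.3992; V=4.115365+0.487917+0.399204=5.0025
k=6 src: inc=0.399204, refl=0.399204·0.714286=0.2851; V=4.603282+0.399204+0.285146=5.2876
k=7 load: inc=0.285146, refl=0.285146·0.818182=0.2333; V=5.002486+0.285146+0.233301=5.5209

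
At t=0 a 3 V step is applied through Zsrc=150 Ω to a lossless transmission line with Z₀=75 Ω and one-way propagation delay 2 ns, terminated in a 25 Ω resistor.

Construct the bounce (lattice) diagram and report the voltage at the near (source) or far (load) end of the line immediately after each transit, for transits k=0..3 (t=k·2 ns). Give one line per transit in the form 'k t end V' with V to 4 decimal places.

Γ_L=-0.500000, Γ_S=0.333333; launch V₁=3·75/225=1.000000
k=0 src: V=1.0000
k=1 load: inc=1.000000, refl=1.000000·-0.500000=-0.5000; V=0.000000+1.000000+-0.500000=0.5000
k=2 src: inc=-0.500000, refl=-0.500000·0.333333=-0.1667; V=1.000000+-0.500000+-0.166667=0.3333
k=3 load: inc=-0.166667, refl=-0.166667·-0.500000=0.0833; V=0.500000+-0.166667+0.083333=0.4167

0 0 source 1.0000
1 2 load 0.5000
2 4 source 0.3333
3 6 load 0.4167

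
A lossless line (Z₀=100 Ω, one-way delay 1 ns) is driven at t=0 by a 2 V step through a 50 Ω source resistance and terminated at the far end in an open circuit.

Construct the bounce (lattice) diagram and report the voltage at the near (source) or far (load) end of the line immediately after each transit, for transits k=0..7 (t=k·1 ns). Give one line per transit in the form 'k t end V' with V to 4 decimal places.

0 0 source 1.3333
1 1 load 2.6667
2 2 source 2.2222
3 3 load 1.7778
4 4 source 1.9259
5 5 load 2.0741
6 6 source 2.0247
7 7 load 1.9753

Γ_L=1.000000, Γ_S=-0.333333; launch V₁=2·100/150=1.333333
k=0 src: V=1.3333
k=1 load: inc=1.333333, refl=1.333333·1.000000=1.3333; V=0.000000+1.333333+1.333333=2.6667
k=2 src: inc=1.333333, refl=1.333333·-0.333333=-0.4444; V=1.333333+1.333333+-0.444444=2.2222
k=3 load: inc=-0.444444, refl=-0.444444·1.000000=-0.4444; V=2.666667+-0.444444+-0.444444=1.7778
k=4 src: inc=-0.444444, refl=-0.444444·-0.333333=0.1481; V=2.222222+-0.444444+0.148148=1.9259
k=5 load: inc=0.148148, refl=0.148148·1.000000=0.1481; V=1.777778+0.148148+0.148148=2.0741
k=6 src: inc=0.148148, refl=0.148148·-0.333333=-0.0494; V=1.925926+0.148148+-0.049383=2.0247
k=7 load: inc=-0.049383, refl=-0.049383·1.000000=-0.0494; V=2.074074+-0.049383+-0.049383=1.9753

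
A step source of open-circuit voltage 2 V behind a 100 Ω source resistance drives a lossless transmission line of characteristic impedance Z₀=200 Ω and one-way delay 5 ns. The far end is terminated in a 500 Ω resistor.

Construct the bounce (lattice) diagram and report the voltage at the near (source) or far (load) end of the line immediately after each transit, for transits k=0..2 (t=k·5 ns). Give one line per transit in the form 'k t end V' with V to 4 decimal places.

0 0 source 1.3333
1 5 load 1.9048
2 10 source 1.7143

Γ_L=0.428571, Γ_S=-0.333333; launch V₁=2·200/300=1.333333
k=0 src: V=1.3333
k=1 load: inc=1.333333, refl=1.333333·0.428571=0.5714; V=0.000000+1.333333+0.571429=1.9048
k=2 src: inc=0.571429, refl=0.571429·-0.333333=-0.1905; V=1.333333+0.571429+-0.190476=1.7143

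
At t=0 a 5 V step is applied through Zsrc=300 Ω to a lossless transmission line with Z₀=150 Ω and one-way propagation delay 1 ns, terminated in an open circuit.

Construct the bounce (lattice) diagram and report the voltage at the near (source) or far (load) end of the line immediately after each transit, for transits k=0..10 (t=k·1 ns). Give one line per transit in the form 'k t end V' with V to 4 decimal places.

0 0 source 1.6667
1 1 load 3.3333
2 2 source 3.8889
3 3 load 4.4444
4 4 source 4.6296
5 5 load 4.8148
6 6 source 4.8765
7 7 load 4.9383
8 8 source 4.9588
9 9 load 4.9794
10 10 source 4.9863

Γ_L=1.000000, Γ_S=0.333333; launch V₁=5·150/450=1.666667
k=0 src: V=1.6667
k=1 load: inc=1.666667, refl=1.666667·1.000000=1.6667; V=0.000000+1.666667+1.666667=3.3333
k=2 src: inc=1.666667, refl=1.666667·0.333333=0.5556; V=1.666667+1.666667+0.555556=3.8889
k=3 load: inc=0.555556, refl=0.555556·1.000000=0.5556; V=3.333333+0.555556+0.555556=4.4444
k=4 src: inc=0.555556, refl=0.555556·0.333333=0.1852; V=3.888889+0.555556+0.185185=4.6296
k=5 load: inc=0.185185, refl=0.185185·1.000000=0.1852; V=4.444444+0.185185+0.185185=4.8148
k=6 src: inc=0.185185, refl=0.185185·0.333333=0.0617; V=4.629630+0.185185+0.061728=4.8765
k=7 load: inc=0.061728, refl=0.061728·1.000000=0.0617; V=4.814815+0.061728+0.061728=4.9383
k=8 src: inc=0.061728, refl=0.061728·0.333333=0.0206; V=4.876543+0.061728+0.020576=4.9588
k=9 load: inc=0.020576, refl=0.020576·1.000000=0.0206; V=4.938272+0.020576+0.020576=4.9794
k=10 src: inc=0.020576, refl=0.020576·0.333333=0.0069; V=4.958848+0.020576+0.006859=4.9863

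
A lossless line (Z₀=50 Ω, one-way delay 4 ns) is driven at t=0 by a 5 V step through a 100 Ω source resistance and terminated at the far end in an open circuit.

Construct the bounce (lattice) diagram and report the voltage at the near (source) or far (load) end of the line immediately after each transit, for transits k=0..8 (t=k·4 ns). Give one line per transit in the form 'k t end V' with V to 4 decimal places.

Γ_L=1.000000, Γ_S=0.333333; launch V₁=5·50/150=1.666667
k=0 src: V=1.6667
k=1 load: inc=1.666667, refl=1.666667·1.000000=1.6667; V=0.000000+1.666667+1.666667=3.3333
k=2 src: inc=1.666667, refl=1.666667·0.333333=0.5556; V=1.666667+1.666667+0.555556=3.8889
k=3 load: inc=0.555556, refl=0.555556·1.000000=0.5556; V=3.333333+0.555556+0.555556=4.4444
k=4 src: inc=0.555556, refl=0.555556·0.333333=0.1852; V=3.888889+0.555556+0.185185=4.6296
k=5 load: inc=0.185185, refl=0.185185·1.000000=0.1852; V=4.444444+0.185185+0.185185=4.8148
k=6 src: inc=0.185185, refl=0.185185·0.333333=0.0617; V=4.629630+0.185185+0.061728=4.8765
k=7 load: inc=0.061728, refl=0.061728·1.000000=0.0617; V=4.814815+0.061728+0.061728=4.9383
k=8 src: inc=0.061728, refl=0.061728·0.333333=0.0206; V=4.876543+0.061728+0.020576=4.9588

0 0 source 1.6667
1 4 load 3.3333
2 8 source 3.8889
3 12 load 4.4444
4 16 source 4.6296
5 20 load 4.8148
6 24 source 4.8765
7 28 load 4.9383
8 32 source 4.9588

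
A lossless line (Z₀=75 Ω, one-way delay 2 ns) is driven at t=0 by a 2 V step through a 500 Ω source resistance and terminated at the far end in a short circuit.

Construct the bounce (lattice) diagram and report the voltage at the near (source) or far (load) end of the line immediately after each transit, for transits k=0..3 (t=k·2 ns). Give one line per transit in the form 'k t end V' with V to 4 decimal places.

Γ_L=-1.000000, Γ_S=0.739130; launch V₁=2·75/575=0.260870
k=0 src: V=0.2609
k=1 load: inc=0.260870, refl=0.260870·-1.000000=-0.2609; V=0.000000+0.260870+-0.260870=0.0000
k=2 src: inc=-0.260870, refl=-0.260870·0.739130=-0.1928; V=0.260870+-0.260870+-0.192817=-0.1928
k=3 load: inc=-0.192817, refl=-0.192817·-1.000000=0.1928; V=0.000000+-0.192817+0.192817=0.0000

0 0 source 0.2609
1 2 load 0.0000
2 4 source -0.1928
3 6 load 0.0000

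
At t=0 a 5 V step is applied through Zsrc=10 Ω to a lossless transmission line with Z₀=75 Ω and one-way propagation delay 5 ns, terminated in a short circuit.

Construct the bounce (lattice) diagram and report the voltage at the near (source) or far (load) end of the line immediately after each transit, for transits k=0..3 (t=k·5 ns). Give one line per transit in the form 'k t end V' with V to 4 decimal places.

0 0 source 4.4118
1 5 load 0.0000
2 10 source 3.3737
3 15 load 0.0000

Γ_L=-1.000000, Γ_S=-0.764706; launch V₁=5·75/85=4.411765
k=0 src: V=4.4118
k=1 load: inc=4.411765, refl=4.411765·-1.000000=-4.4118; V=0.000000+4.411765+-4.411765=0.0000
k=2 src: inc=-4.411765, refl=-4.411765·-0.764706=3.3737; V=4.411765+-4.411765+3.373702=3.3737
k=3 load: inc=3.373702, refl=3.373702·-1.000000=-3.3737; V=0.000000+3.373702+-3.373702=0.0000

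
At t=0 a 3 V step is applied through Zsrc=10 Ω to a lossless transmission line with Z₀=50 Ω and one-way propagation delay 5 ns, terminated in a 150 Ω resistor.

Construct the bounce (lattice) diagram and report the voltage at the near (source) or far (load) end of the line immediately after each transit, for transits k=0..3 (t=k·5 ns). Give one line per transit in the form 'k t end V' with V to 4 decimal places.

Γ_L=0.500000, Γ_S=-0.666667; launch V₁=3·50/60=2.500000
k=0 src: V=2.5000
k=1 load: inc=2.500000, refl=2.500000·0.500000=1.2500; V=0.000000+2.500000+1.250000=3.7500
k=2 src: inc=1.250000, refl=1.250000·-0.666667=-0.8333; V=2.500000+1.250000+-0.833333=2.9167
k=3 load: inc=-0.833333, refl=-0.833333·0.500000=-0.4167; V=3.750000+-0.833333+-0.416667=2.5000

0 0 source 2.5000
1 5 load 3.7500
2 10 source 2.9167
3 15 load 2.5000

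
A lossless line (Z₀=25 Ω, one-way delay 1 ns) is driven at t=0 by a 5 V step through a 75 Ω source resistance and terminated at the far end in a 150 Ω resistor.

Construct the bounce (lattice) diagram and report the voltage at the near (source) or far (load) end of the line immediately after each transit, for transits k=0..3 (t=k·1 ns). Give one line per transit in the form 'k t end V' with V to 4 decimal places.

Γ_L=0.714286, Γ_S=0.500000; launch V₁=5·25/100=1.250000
k=0 src: V=1.2500
k=1 load: inc=1.250000, refl=1.250000·0.714286=0.8929; V=0.000000+1.250000+0.892857=2.1429
k=2 src: inc=0.892857, refl=0.892857·0.500000=0.4464; V=1.250000+0.892857+0.446429=2.5893
k=3 load: inc=0.446429, refl=0.446429·0.714286=0.3189; V=2.142857+0.446429+0.318878=2.9082

0 0 source 1.2500
1 1 load 2.1429
2 2 source 2.5893
3 3 load 2.9082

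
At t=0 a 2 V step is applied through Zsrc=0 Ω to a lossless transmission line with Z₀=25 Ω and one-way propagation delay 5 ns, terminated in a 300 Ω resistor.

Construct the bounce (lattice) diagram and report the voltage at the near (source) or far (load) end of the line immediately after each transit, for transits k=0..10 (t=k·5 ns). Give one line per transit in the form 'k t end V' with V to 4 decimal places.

Γ_L=0.846154, Γ_S=-1.000000; launch V₁=2·25/25=2.000000
k=0 src: V=2.0000
k=1 load: inc=2.000000, refl=2.000000·0.846154=1.6923; V=0.000000+2.000000+1.692308=3.6923
k=2 src: inc=1.692308, refl=1.692308·-1.000000=-1.6923; V=2.000000+1.692308+-1.692308=2.0000
k=3 load: inc=-1.692308, refl=-1.692308·0.846154=-1.4320; V=3.692308+-1.692308+-1.431953=0.5680
k=4 src: inc=-1.431953, refl=-1.431953·-1.000000=1.4320; V=2.000000+-1.431953+1.431953=2.0000
k=5 load: inc=1.431953, refl=1.431953·0.846154=1.2117; V=0.568047+1.431953+1.211652=3.2117
k=6 src: inc=1.211652, refl=1.211652·-1.000000=-1.2117; V=2.000000+1.211652+-1.211652=2.0000
k=7 load: inc=-1.211652, refl=-1.211652·0.846154=-1.0252; V=3.211652+-1.211652+-1.025244=0.9748
k=8 src: inc=-1.025244, refl=-1.025244·-1.000000=1.0252; V=2.000000+-1.025244+1.025244=2.0000
k=9 load: inc=1.025244, refl=1.025244·0.846154=0.8675; V=0.974756+1.025244+0.867514=2.8675
k=10 src: inc=0.867514, refl=0.867514·-1.000000=-0.8675; V=2.000000+0.867514+-0.867514=2.0000

0 0 source 2.0000
1 5 load 3.6923
2 10 source 2.0000
3 15 load 0.5680
4 20 source 2.0000
5 25 load 3.2117
6 30 source 2.0000
7 35 load 0.9748
8 40 source 2.0000
9 45 load 2.8675
10 50 source 2.0000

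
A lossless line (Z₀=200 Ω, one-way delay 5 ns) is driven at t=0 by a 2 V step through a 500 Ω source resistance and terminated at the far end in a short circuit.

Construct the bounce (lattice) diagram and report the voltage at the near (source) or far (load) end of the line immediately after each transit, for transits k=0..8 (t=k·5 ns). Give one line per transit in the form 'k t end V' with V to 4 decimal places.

Γ_L=-1.000000, Γ_S=0.428571; launch V₁=2·200/700=0.571429
k=0 src: V=0.5714
k=1 load: inc=0.571429, refl=0.571429·-1.000000=-0.5714; V=0.000000+0.571429+-0.571429=0.0000
k=2 src: inc=-0.571429, refl=-0.571429·0.428571=-0.2449; V=0.571429+-0.571429+-0.244898=-0.2449
k=3 load: inc=-0.244898, refl=-0.244898·-1.000000=0.2449; V=0.000000+-0.244898+0.244898=0.0000
k=4 src: inc=0.244898, refl=0.244898·0.428571=0.1050; V=-0.244898+0.244898+0.104956=0.1050
k=5 load: inc=0.104956, refl=0.104956·-1.000000=-0.1050; V=0.000000+0.104956+-0.104956=0.0000
k=6 src: inc=-0.104956, refl=-0.104956·0.428571=-0.0450; V=0.104956+-0.104956+-0.044981=-0.0450
k=7 load: inc=-0.044981, refl=-0.044981·-1.000000=0.0450; V=0.000000+-0.044981+0.044981=0.0000
k=8 src: inc=0.044981, refl=0.044981·0.428571=0.0193; V=-0.044981+0.044981+0.019278=0.0193

0 0 source 0.5714
1 5 load 0.0000
2 10 source -0.2449
3 15 load 0.0000
4 20 source 0.1050
5 25 load 0.0000
6 30 source -0.0450
7 35 load 0.0000
8 40 source 0.0193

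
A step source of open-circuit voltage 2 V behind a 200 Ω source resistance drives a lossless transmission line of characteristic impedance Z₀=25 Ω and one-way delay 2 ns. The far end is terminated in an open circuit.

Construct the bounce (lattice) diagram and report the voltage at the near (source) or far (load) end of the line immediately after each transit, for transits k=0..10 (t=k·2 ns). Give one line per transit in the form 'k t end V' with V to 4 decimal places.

0 0 source 0.2222
1 2 load 0.4444
2 4 source 0.6173
3 6 load 0.7901
4 8 source 0.9246
5 10 load 1.0590
6 12 source 1.1635
7 14 load 1.2681
8 16 source 1.3494
9 18 load 1.4307
10 20 source 1.4940

Γ_L=1.000000, Γ_S=0.777778; launch V₁=2·25/225=0.222222
k=0 src: V=0.2222
k=1 load: inc=0.222222, refl=0.222222·1.000000=0.2222; V=0.000000+0.222222+0.222222=0.4444
k=2 src: inc=0.222222, refl=0.222222·0.777778=0.1728; V=0.222222+0.222222+0.172840=0.6173
k=3 load: inc=0.172840, refl=0.172840·1.000000=0.1728; V=0.444444+0.172840+0.172840=0.7901
k=4 src: inc=0.172840, refl=0.172840·0.777778=0.1344; V=0.617284+0.172840+0.134431=0.9246
k=5 load: inc=0.134431, refl=0.134431·1.000000=0.1344; V=0.790123+0.134431+0.134431=1.0590
k=6 src: inc=0.134431, refl=0.134431·0.777778=0.1046; V=0.924554+0.134431+0.104557=1.1635
k=7 load: inc=0.104557, refl=0.104557·1.000000=0.1046; V=1.058985+0.104557+0.104557=1.2681
k=8 src: inc=0.104557, refl=0.104557·0.777778=0.0813; V=1.163542+0.104557+0.081322=1.3494
k=9 load: inc=0.081322, refl=0.081322·1.000000=0.0813; V=1.268099+0.081322+0.081322=1.4307
k=10 src: inc=0.081322, refl=0.081322·0.777778=0.0633; V=1.349422+0.081322+0.063251=1.4940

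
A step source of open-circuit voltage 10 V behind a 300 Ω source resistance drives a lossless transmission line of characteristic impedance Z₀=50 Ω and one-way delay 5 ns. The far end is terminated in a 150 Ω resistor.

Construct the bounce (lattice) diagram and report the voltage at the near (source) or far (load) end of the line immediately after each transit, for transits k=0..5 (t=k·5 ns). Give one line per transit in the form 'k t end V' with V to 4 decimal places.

Γ_L=0.500000, Γ_S=0.714286; launch V₁=10·50/350=1.428571
k=0 src: V=1.4286
k=1 load: inc=1.428571, refl=1.428571·0.500000=0.7143; V=0.000000+1.428571+0.714286=2.1429
k=2 src: inc=0.714286, refl=0.714286·0.714286=0.5102; V=1.428571+0.714286+0.510204=2.6531
k=3 load: inc=0.510204, refl=0.510204·0.500000=0.2551; V=2.142857+0.510204+0.255102=2.9082
k=4 src: inc=0.255102, refl=0.255102·0.714286=0.1822; V=2.653061+0.255102+0.182216=3.0904
k=5 load: inc=0.182216, refl=0.182216·0.500000=0.0911; V=2.908163+0.182216+0.091108=3.1815

0 0 source 1.4286
1 5 load 2.1429
2 10 source 2.6531
3 15 load 2.9082
4 20 source 3.0904
5 25 load 3.1815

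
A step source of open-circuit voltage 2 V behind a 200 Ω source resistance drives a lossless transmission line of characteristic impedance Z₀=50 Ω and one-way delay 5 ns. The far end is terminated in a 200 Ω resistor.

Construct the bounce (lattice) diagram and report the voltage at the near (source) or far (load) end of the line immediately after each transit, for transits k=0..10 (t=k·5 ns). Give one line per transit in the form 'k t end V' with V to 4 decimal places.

0 0 source 0.4000
1 5 load 0.6400
2 10 source 0.7840
3 15 load 0.8704
4 20 source 0.9222
5 25 load 0.9533
6 30 source 0.9720
7 35 load 0.9832
8 40 source 0.9899
9 45 load 0.9940
10 50 source 0.9964

Γ_L=0.600000, Γ_S=0.600000; launch V₁=2·50/250=0.400000
k=0 src: V=0.4000
k=1 load: inc=0.400000, refl=0.400000·0.600000=0.2400; V=0.000000+0.400000+0.240000=0.6400
k=2 src: inc=0.240000, refl=0.240000·0.600000=0.1440; V=0.400000+0.240000+0.144000=0.7840
k=3 load: inc=0.144000, refl=0.144000·0.600000=0.0864; V=0.640000+0.144000+0.086400=0.8704
k=4 src: inc=0.086400, refl=0.086400·0.600000=0.0518; V=0.784000+0.086400+0.051840=0.9222
k=5 load: inc=0.051840, refl=0.051840·0.600000=0.0311; V=0.870400+0.051840+0.031104=0.9533
k=6 src: inc=0.031104, refl=0.031104·0.600000=0.0187; V=0.922240+0.031104+0.018662=0.9720
k=7 load: inc=0.018662, refl=0.018662·0.600000=0.0112; V=0.953344+0.018662+0.011197=0.9832
k=8 src: inc=0.011197, refl=0.011197·0.600000=0.0067; V=0.972006+0.011197+0.006718=0.9899
k=9 load: inc=0.006718, refl=0.006718·0.600000=0.0040; V=0.983204+0.006718+0.004031=0.9940
k=10 src: inc=0.004031, refl=0.004031·0.600000=0.0024; V=0.989922+0.004031+0.002419=0.9964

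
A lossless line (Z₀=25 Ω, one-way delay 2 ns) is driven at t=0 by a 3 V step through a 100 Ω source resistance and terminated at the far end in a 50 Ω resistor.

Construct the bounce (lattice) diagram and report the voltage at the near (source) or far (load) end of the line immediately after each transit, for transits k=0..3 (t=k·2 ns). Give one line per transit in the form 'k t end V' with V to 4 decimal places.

0 0 source 0.6000
1 2 load 0.8000
2 4 source 0.9200
3 6 load 0.9600

Γ_L=0.333333, Γ_S=0.600000; launch V₁=3·25/125=0.600000
k=0 src: V=0.6000
k=1 load: inc=0.600000, refl=0.600000·0.333333=0.2000; V=0.000000+0.600000+0.200000=0.8000
k=2 src: inc=0.200000, refl=0.200000·0.600000=0.1200; V=0.600000+0.200000+0.120000=0.9200
k=3 load: inc=0.120000, refl=0.120000·0.333333=0.0400; V=0.800000+0.120000+0.040000=0.9600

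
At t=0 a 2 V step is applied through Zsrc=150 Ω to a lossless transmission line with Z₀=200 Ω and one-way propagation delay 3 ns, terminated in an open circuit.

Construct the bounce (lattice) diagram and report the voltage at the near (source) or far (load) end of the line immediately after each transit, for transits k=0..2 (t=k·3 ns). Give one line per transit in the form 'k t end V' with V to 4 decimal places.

Γ_L=1.000000, Γ_S=-0.142857; launch V₁=2·200/350=1.142857
k=0 src: V=1.1429
k=1 load: inc=1.142857, refl=1.142857·1.000000=1.1429; V=0.000000+1.142857+1.142857=2.2857
k=2 src: inc=1.142857, refl=1.142857·-0.142857=-0.1633; V=1.142857+1.142857+-0.163265=2.1224

0 0 source 1.1429
1 3 load 2.2857
2 6 source 2.1224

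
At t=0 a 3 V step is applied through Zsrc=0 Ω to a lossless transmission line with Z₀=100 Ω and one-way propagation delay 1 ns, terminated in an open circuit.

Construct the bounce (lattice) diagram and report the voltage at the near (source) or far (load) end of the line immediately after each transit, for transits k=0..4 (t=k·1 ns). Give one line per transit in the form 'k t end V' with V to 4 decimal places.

Γ_L=1.000000, Γ_S=-1.000000; launch V₁=3·100/100=3.000000
k=0 src: V=3.0000
k=1 load: inc=3.000000, refl=3.000000·1.000000=3.0000; V=0.000000+3.000000+3.000000=6.0000
k=2 src: inc=3.000000, refl=3.000000·-1.000000=-3.0000; V=3.000000+3.000000+-3.000000=3.0000
k=3 load: inc=-3.000000, refl=-3.000000·1.000000=-3.0000; V=6.000000+-3.000000+-3.000000=0.0000
k=4 src: inc=-3.000000, refl=-3.000000·-1.000000=3.0000; V=3.000000+-3.000000+3.000000=3.0000

0 0 source 3.0000
1 1 load 6.0000
2 2 source 3.0000
3 3 load 0.0000
4 4 source 3.0000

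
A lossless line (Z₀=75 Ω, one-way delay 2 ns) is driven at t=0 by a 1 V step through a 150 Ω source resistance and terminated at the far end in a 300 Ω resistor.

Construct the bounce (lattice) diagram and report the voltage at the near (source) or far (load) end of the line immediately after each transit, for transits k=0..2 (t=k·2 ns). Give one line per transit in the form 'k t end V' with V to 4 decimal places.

Γ_L=0.600000, Γ_S=0.333333; launch V₁=1·75/225=0.333333
k=0 src: V=0.3333
k=1 load: inc=0.333333, refl=0.333333·0.600000=0.2000; V=0.000000+0.333333+0.200000=0.5333
k=2 src: inc=0.200000, refl=0.200000·0.333333=0.0667; V=0.333333+0.200000+0.066667=0.6000

0 0 source 0.3333
1 2 load 0.5333
2 4 source 0.6000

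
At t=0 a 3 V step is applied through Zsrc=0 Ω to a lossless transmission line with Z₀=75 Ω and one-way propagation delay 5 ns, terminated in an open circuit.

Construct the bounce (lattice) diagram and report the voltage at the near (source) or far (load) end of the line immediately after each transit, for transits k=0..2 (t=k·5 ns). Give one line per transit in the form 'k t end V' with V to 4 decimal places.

Γ_L=1.000000, Γ_S=-1.000000; launch V₁=3·75/75=3.000000
k=0 src: V=3.0000
k=1 load: inc=3.000000, refl=3.000000·1.000000=3.0000; V=0.000000+3.000000+3.000000=6.0000
k=2 src: inc=3.000000, refl=3.000000·-1.000000=-3.0000; V=3.000000+3.000000+-3.000000=3.0000

0 0 source 3.0000
1 5 load 6.0000
2 10 source 3.0000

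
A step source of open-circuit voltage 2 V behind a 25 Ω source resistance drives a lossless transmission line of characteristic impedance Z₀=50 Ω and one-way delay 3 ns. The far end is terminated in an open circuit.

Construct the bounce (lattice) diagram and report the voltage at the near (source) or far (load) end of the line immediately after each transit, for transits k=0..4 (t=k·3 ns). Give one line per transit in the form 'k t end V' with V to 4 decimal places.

Γ_L=1.000000, Γ_S=-0.333333; launch V₁=2·50/75=1.333333
k=0 src: V=1.3333
k=1 load: inc=1.333333, refl=1.333333·1.000000=1.3333; V=0.000000+1.333333+1.333333=2.6667
k=2 src: inc=1.333333, refl=1.333333·-0.333333=-0.4444; V=1.333333+1.333333+-0.444444=2.2222
k=3 load: inc=-0.444444, refl=-0.444444·1.000000=-0.4444; V=2.666667+-0.444444+-0.444444=1.7778
k=4 src: inc=-0.444444, refl=-0.444444·-0.333333=0.1481; V=2.222222+-0.444444+0.148148=1.9259

0 0 source 1.3333
1 3 load 2.6667
2 6 source 2.2222
3 9 load 1.7778
4 12 source 1.9259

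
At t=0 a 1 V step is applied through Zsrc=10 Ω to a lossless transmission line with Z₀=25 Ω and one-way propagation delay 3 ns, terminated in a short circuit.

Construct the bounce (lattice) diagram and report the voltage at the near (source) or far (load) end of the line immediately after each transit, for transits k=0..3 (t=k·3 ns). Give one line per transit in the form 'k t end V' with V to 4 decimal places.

Γ_L=-1.000000, Γ_S=-0.428571; launch V₁=1·25/35=0.714286
k=0 src: V=0.7143
k=1 load: inc=0.714286, refl=0.714286·-1.000000=-0.7143; V=0.000000+0.714286+-0.714286=0.0000
k=2 src: inc=-0.714286, refl=-0.714286·-0.428571=0.3061; V=0.714286+-0.714286+0.306122=0.3061
k=3 load: inc=0.306122, refl=0.306122·-1.000000=-0.3061; V=0.000000+0.306122+-0.306122=0.0000

0 0 source 0.7143
1 3 load 0.0000
2 6 source 0.3061
3 9 load 0.0000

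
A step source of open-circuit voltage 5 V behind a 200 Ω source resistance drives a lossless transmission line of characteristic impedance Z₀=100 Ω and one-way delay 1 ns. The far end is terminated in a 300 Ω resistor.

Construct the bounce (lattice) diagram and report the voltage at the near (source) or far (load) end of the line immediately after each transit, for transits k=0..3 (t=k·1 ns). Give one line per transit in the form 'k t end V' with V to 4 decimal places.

0 0 source 1.6667
1 1 load 2.5000
2 2 source 2.7778
3 3 load 2.9167

Γ_L=0.500000, Γ_S=0.333333; launch V₁=5·100/300=1.666667
k=0 src: V=1.6667
k=1 load: inc=1.666667, refl=1.666667·0.500000=0.8333; V=0.000000+1.666667+0.833333=2.5000
k=2 src: inc=0.833333, refl=0.833333·0.333333=0.2778; V=1.666667+0.833333+0.277778=2.7778
k=3 load: inc=0.277778, refl=0.277778·0.500000=0.1389; V=2.500000+0.277778+0.138889=2.9167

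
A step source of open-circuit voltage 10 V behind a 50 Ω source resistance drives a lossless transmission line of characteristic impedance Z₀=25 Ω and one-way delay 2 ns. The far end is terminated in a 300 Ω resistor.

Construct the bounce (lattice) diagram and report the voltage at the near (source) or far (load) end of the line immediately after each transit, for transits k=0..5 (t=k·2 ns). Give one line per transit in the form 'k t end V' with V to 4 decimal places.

0 0 source 3.3333
1 2 load 6.1538
2 4 source 7.0940
3 6 load 7.8895
4 8 source 8.1547
5 10 load 8.3791

Γ_L=0.846154, Γ_S=0.333333; launch V₁=10·25/75=3.333333
k=0 src: V=3.3333
k=1 load: inc=3.333333, refl=3.333333·0.846154=2.8205; V=0.000000+3.333333+2.820513=6.1538
k=2 src: inc=2.820513, refl=2.820513·0.333333=0.9402; V=3.333333+2.820513+0.940171=7.0940
k=3 load: inc=0.940171, refl=0.940171·0.846154=0.7955; V=6.153846+0.940171+0.795529=7.8895
k=4 src: inc=0.795529, refl=0.795529·0.333333=0.2652; V=7.094017+0.795529+0.265176=8.1547
k=5 load: inc=0.265176, refl=0.265176·0.846154=0.2244; V=7.889546+0.265176+0.224380=8.3791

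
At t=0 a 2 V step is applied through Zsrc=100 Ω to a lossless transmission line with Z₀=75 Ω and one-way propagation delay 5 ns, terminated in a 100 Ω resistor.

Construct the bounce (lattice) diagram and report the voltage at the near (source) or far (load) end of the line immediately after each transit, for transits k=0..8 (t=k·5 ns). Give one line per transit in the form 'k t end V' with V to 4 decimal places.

0 0 source 0.8571
1 5 load 0.9796
2 10 source 0.9971
3 15 load 0.9996
4 20 source 0.9999
5 25 load 1.0000
6 30 source 1.0000
7 35 load 1.0000
8 40 source 1.0000

Γ_L=0.142857, Γ_S=0.142857; launch V₁=2·75/175=0.857143
k=0 src: V=0.8571
k=1 load: inc=0.857143, refl=0.857143·0.142857=0.1224; V=0.000000+0.857143+0.122449=0.9796
k=2 src: inc=0.122449, refl=0.122449·0.142857=0.0175; V=0.857143+0.122449+0.017493=0.9971
k=3 load: inc=0.017493, refl=0.017493·0.142857=0.0025; V=0.979592+0.017493+0.002499=0.9996
k=4 src: inc=0.002499, refl=0.002499·0.142857=0.0004; V=0.997085+0.002499+0.000357=0.9999
k=5 load: inc=0.000357, refl=0.000357·0.142857=0.0001; V=0.999584+0.000357+0.000051=1.0000
k=6 src: inc=0.000051, refl=0.000051·0.142857=0.0000; V=0.999941+0.000051+0.000007=1.0000
k=7 load: inc=0.000007, refl=0.000007·0.142857=0.0000; V=0.999992+0.000007+0.000001=1.0000
k=8 src: inc=0.000001, refl=0.000001·0.142857=0.0000; V=0.999999+0.000001+0.000000=1.0000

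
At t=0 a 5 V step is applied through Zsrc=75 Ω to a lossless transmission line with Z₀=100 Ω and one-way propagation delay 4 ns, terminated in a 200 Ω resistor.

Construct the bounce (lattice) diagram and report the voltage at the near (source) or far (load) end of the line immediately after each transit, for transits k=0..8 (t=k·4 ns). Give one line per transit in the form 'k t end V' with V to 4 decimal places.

Γ_L=0.333333, Γ_S=-0.142857; launch V₁=5·100/175=2.857143
k=0 src: V=2.8571
k=1 load: inc=2.857143, refl=2.857143·0.333333=0.9524; V=0.000000+2.857143+0.952381=3.8095
k=2 src: inc=0.952381, refl=0.952381·-0.142857=-0.1361; V=2.857143+0.952381+-0.136054=3.6735
k=3 load: inc=-0.136054, refl=-0.136054·0.333333=-0.0454; V=3.809524+-0.136054+-0.045351=3.6281
k=4 src: inc=-0.045351, refl=-0.045351·-0.142857=0.0065; V=3.673469+-0.045351+0.006479=3.6346
k=5 load: inc=0.006479, refl=0.006479·0.333333=0.0022; V=3.628118+0.006479+0.002160=3.6368
k=6 src: inc=0.002160, refl=0.002160·-0.142857=-0.0003; V=3.634597+0.002160+-0.000309=3.6364
k=7 load: inc=-0.000309, refl=-0.000309·0.333333=-0.0001; V=3.636756+-0.000309+-0.000103=3.6363
k=8 src: inc=-0.000103, refl=-0.000103·-0.142857=0.0000; V=3.636448+-0.000103+0.000015=3.6364

0 0 source 2.8571
1 4 load 3.8095
2 8 source 3.6735
3 12 load 3.6281
4 16 source 3.6346
5 20 load 3.6368
6 24 source 3.6364
7 28 load 3.6363
8 32 source 3.6364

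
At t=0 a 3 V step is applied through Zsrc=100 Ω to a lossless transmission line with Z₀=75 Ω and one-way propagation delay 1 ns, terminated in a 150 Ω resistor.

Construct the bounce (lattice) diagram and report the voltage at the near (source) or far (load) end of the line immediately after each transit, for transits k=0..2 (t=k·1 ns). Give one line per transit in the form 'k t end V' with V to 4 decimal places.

Γ_L=0.333333, Γ_S=0.142857; launch V₁=3·75/175=1.285714
k=0 src: V=1.2857
k=1 load: inc=1.285714, refl=1.285714·0.333333=0.4286; V=0.000000+1.285714+0.428571=1.7143
k=2 src: inc=0.428571, refl=0.428571·0.142857=0.0612; V=1.285714+0.428571+0.061224=1.7755

0 0 source 1.2857
1 1 load 1.7143
2 2 source 1.7755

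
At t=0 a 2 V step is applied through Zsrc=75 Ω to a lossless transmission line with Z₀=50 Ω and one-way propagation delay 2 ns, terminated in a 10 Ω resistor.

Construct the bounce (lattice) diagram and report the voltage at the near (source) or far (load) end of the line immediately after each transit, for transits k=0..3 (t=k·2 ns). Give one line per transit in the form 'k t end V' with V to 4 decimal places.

Γ_L=-0.666667, Γ_S=0.200000; launch V₁=2·50/125=0.800000
k=0 src: V=0.8000
k=1 load: inc=0.800000, refl=0.800000·-0.666667=-0.5333; V=0.000000+0.800000+-0.533333=0.2667
k=2 src: inc=-0.533333, refl=-0.533333·0.200000=-0.1067; V=0.800000+-0.533333+-0.106667=0.1600
k=3 load: inc=-0.106667, refl=-0.106667·-0.666667=0.0711; V=0.266667+-0.106667+0.071111=0.2311

0 0 source 0.8000
1 2 load 0.2667
2 4 source 0.1600
3 6 load 0.2311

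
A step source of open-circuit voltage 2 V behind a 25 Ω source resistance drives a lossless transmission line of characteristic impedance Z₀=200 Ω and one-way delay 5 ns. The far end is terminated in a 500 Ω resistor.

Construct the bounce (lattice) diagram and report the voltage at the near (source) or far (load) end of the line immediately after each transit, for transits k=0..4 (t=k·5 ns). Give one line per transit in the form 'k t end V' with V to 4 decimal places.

0 0 source 1.7778
1 5 load 2.5397
2 10 source 1.9471
3 15 load 1.6931
4 20 source 1.8907

Γ_L=0.428571, Γ_S=-0.777778; launch V₁=2·200/225=1.777778
k=0 src: V=1.7778
k=1 load: inc=1.777778, refl=1.777778·0.428571=0.7619; V=0.000000+1.777778+0.761905=2.5397
k=2 src: inc=0.761905, refl=0.761905·-0.777778=-0.5926; V=1.777778+0.761905+-0.592593=1.9471
k=3 load: inc=-0.592593, refl=-0.592593·0.428571=-0.2540; V=2.539683+-0.592593+-0.253968=1.6931
k=4 src: inc=-0.253968, refl=-0.253968·-0.777778=0.1975; V=1.947090+-0.253968+0.197531=1.8907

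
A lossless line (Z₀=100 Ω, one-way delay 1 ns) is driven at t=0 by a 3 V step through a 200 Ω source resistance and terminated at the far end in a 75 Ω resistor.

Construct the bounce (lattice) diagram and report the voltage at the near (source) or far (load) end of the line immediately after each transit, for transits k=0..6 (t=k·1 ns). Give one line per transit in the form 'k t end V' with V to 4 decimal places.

0 0 source 1.0000
1 1 load 0.8571
2 2 source 0.8095
3 3 load 0.8163
4 4 source 0.8186
5 5 load 0.8183
6 6 source 0.8182

Γ_L=-0.142857, Γ_S=0.333333; launch V₁=3·100/300=1.000000
k=0 src: V=1.0000
k=1 load: inc=1.000000, refl=1.000000·-0.142857=-0.1429; V=0.000000+1.000000+-0.142857=0.8571
k=2 src: inc=-0.142857, refl=-0.142857·0.333333=-0.0476; V=1.000000+-0.142857+-0.047619=0.8095
k=3 load: inc=-0.047619, refl=-0.047619·-0.142857=0.0068; V=0.857143+-0.047619+0.006803=0.8163
k=4 src: inc=0.006803, refl=0.006803·0.333333=0.0023; V=0.809524+0.006803+0.002268=0.8186
k=5 load: inc=0.002268, refl=0.002268·-0.142857=-0.0003; V=0.816327+0.002268+-0.000324=0.8183
k=6 src: inc=-0.000324, refl=-0.000324·0.333333=-0.0001; V=0.818594+-0.000324+-0.000108=0.8182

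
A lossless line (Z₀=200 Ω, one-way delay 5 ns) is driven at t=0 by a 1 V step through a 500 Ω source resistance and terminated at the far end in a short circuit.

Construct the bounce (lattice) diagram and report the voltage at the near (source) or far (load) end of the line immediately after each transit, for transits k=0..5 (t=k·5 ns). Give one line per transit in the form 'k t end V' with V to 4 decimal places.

Γ_L=-1.000000, Γ_S=0.428571; launch V₁=1·200/700=0.285714
k=0 src: V=0.2857
k=1 load: inc=0.285714, refl=0.285714·-1.000000=-0.2857; V=0.000000+0.285714+-0.285714=0.0000
k=2 src: inc=-0.285714, refl=-0.285714·0.428571=-0.1224; V=0.285714+-0.285714+-0.122449=-0.1224
k=3 load: inc=-0.122449, refl=-0.122449·-1.000000=0.1224; V=0.000000+-0.122449+0.122449=0.0000
k=4 src: inc=0.122449, refl=0.122449·0.428571=0.0525; V=-0.122449+0.122449+0.052478=0.0525
k=5 load: inc=0.052478, refl=0.052478·-1.000000=-0.0525; V=0.000000+0.052478+-0.052478=0.0000

0 0 source 0.2857
1 5 load 0.0000
2 10 source -0.1224
3 15 load 0.0000
4 20 source 0.0525
5 25 load 0.0000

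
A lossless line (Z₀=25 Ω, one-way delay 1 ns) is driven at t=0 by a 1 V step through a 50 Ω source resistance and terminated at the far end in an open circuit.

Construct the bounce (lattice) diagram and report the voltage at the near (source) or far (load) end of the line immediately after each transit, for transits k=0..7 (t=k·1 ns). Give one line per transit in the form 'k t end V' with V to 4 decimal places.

Γ_L=1.000000, Γ_S=0.333333; launch V₁=1·25/75=0.333333
k=0 src: V=0.3333
k=1 load: inc=0.333333, refl=0.333333·1.000000=0.3333; V=0.000000+0.333333+0.333333=0.6667
k=2 src: inc=0.333333, refl=0.333333·0.333333=0.1111; V=0.333333+0.333333+0.111111=0.7778
k=3 load: inc=0.111111, refl=0.111111·1.000000=0.1111; V=0.666667+0.111111+0.111111=0.8889
k=4 src: inc=0.111111, refl=0.111111·0.333333=0.0370; V=0.777778+0.111111+0.037037=0.9259
k=5 load: inc=0.037037, refl=0.037037·1.000000=0.0370; V=0.888889+0.037037+0.037037=0.9630
k=6 src: inc=0.037037, refl=0.037037·0.333333=0.0123; V=0.925926+0.037037+0.012346=0.9753
k=7 load: inc=0.012346, refl=0.012346·1.000000=0.0123; V=0.962963+0.012346+0.012346=0.9877

0 0 source 0.3333
1 1 load 0.6667
2 2 source 0.7778
3 3 load 0.8889
4 4 source 0.9259
5 5 load 0.9630
6 6 source 0.9753
7 7 load 0.9877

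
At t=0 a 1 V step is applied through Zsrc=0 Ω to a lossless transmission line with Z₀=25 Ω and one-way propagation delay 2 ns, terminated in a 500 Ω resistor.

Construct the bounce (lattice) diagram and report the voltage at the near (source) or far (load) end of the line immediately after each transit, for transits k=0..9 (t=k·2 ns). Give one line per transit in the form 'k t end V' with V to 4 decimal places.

Γ_L=0.904762, Γ_S=-1.000000; launch V₁=1·25/25=1.000000
k=0 src: V=1.0000
k=1 load: inc=1.000000, refl=1.000000·0.904762=0.9048; V=0.000000+1.000000+0.904762=1.9048
k=2 src: inc=0.904762, refl=0.904762·-1.000000=-0.9048; V=1.000000+0.904762+-0.904762=1.0000
k=3 load: inc=-0.904762, refl=-0.904762·0.904762=-0.8186; V=1.904762+-0.904762+-0.818594=0.1814
k=4 src: inc=-0.818594, refl=-0.818594·-1.000000=0.8186; V=1.000000+-0.818594+0.818594=1.0000
k=5 load: inc=0.818594, refl=0.818594·0.904762=0.7406; V=0.181406+0.818594+0.740633=1.7406
k=6 src: inc=0.740633, refl=0.740633·-1.000000=-0.7406; V=1.000000+0.740633+-0.740633=1.0000
k=7 load: inc=-0.740633, refl=-0.740633·0.904762=-0.6701; V=1.740633+-0.740633+-0.670096=0.3299
k=8 src: inc=-0.670096, refl=-0.670096·-1.000000=0.6701; V=1.000000+-0.670096+0.670096=1.0000
k=9 load: inc=0.670096, refl=0.670096·0.904762=0.6063; V=0.329904+0.670096+0.606278=1.6063

0 0 source 1.0000
1 2 load 1.9048
2 4 source 1.0000
3 6 load 0.1814
4 8 source 1.0000
5 10 load 1.7406
6 12 source 1.0000
7 14 load 0.3299
8 16 source 1.0000
9 18 load 1.6063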